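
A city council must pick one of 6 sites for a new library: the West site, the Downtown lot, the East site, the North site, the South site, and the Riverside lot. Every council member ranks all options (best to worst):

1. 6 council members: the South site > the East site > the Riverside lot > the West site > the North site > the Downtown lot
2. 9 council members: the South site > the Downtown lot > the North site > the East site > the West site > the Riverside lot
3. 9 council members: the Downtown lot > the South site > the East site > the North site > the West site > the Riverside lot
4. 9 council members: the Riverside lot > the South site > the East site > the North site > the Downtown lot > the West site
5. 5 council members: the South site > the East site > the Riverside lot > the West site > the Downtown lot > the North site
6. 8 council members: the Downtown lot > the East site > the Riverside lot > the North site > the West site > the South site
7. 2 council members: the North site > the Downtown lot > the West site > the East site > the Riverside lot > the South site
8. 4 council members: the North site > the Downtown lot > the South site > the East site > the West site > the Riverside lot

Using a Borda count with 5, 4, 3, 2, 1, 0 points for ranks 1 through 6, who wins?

the West site: 6·2 + 9·1 + 9·1 + 9·0 + 5·2 + 8·1 + 2·3 + 4·1 = 58
the Downtown lot: 6·0 + 9·4 + 9·5 + 9·1 + 5·1 + 8·5 + 2·4 + 4·4 = 159
the East site: 6·4 + 9·2 + 9·3 + 9·3 + 5·4 + 8·4 + 2·2 + 4·2 = 160
the North site: 6·1 + 9·3 + 9·2 + 9·2 + 5·0 + 8·2 + 2·5 + 4·5 = 115
the South site: 6·5 + 9·5 + 9·4 + 9·4 + 5·5 + 8·0 + 2·0 + 4·3 = 184
the Riverside lot: 6·3 + 9·0 + 9·0 + 9·5 + 5·3 + 8·3 + 2·1 + 4·0 = 104
the South site has the highest Borda score (184).

the South site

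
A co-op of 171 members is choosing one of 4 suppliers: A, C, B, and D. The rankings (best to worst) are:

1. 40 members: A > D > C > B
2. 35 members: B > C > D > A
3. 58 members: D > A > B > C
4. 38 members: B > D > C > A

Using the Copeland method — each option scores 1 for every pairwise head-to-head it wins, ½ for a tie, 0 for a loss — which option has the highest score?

A: beats C and B; loses to D → score 2.
C: loses to A, B, and D → score 0.
B: beats C; loses to A and D → score 1.
D: beats A, C, and B → score 3.
D has the best pairwise record.

D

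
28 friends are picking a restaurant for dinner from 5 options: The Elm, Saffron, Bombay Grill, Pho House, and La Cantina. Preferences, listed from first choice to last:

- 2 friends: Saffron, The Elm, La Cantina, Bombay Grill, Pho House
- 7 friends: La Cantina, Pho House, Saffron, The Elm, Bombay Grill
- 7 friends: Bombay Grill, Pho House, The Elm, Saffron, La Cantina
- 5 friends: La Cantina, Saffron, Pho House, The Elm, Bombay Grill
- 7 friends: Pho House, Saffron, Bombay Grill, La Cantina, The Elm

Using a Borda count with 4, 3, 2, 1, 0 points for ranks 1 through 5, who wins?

Pho House

The Elm: 2·3 + 7·1 + 7·2 + 5·1 + 7·0 = 32
Saffron: 2·4 + 7·2 + 7·1 + 5·3 + 7·3 = 65
Bombay Grill: 2·1 + 7·0 + 7·4 + 5·0 + 7·2 = 44
Pho House: 2·0 + 7·3 + 7·3 + 5·2 + 7·4 = 80
La Cantina: 2·2 + 7·4 + 7·0 + 5·4 + 7·1 = 59
Pho House has the highest Borda score (80).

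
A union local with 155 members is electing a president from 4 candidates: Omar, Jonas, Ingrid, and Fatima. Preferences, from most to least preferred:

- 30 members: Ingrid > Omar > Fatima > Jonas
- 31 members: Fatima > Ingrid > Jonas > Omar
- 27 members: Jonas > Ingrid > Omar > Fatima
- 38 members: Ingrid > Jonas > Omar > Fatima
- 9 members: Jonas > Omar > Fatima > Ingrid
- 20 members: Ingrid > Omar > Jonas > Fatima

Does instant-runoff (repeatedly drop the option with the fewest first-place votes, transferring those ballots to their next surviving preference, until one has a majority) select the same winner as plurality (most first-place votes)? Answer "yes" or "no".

yes

Instant-runoff — R1 Omar 0, Jonas 36, Ingrid 88, Fatima 31 (Ingrid winner). Winner: Ingrid.
Plurality — first-place votes: Omar 0, Jonas 36, Ingrid 88, Fatima 31. Winner: Ingrid.
The two methods agree.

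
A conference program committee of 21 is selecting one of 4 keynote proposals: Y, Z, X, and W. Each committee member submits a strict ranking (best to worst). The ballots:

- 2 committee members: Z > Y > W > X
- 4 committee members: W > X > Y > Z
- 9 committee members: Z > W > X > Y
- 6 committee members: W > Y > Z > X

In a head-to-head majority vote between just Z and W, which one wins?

Z

Voters preferring Z to W: 11; preferring W to Z: 10.
Z wins the head-to-head.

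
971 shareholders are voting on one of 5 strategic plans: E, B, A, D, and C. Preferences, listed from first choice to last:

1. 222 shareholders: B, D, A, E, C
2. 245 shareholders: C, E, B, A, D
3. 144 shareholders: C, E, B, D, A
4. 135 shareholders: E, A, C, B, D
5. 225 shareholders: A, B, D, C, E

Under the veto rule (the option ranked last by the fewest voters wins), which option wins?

B

Last-place votes: E 225, B 0, A 144, D 380, C 222.
B is ranked last by the fewest voters, so B wins.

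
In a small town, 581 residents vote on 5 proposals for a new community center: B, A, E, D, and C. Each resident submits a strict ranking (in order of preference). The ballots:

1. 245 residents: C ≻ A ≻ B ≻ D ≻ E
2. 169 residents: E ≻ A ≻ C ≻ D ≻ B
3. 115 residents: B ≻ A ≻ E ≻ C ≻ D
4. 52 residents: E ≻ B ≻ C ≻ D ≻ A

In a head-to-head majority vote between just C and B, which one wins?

C

Voters preferring C to B: 414; preferring B to C: 167.
C wins the head-to-head.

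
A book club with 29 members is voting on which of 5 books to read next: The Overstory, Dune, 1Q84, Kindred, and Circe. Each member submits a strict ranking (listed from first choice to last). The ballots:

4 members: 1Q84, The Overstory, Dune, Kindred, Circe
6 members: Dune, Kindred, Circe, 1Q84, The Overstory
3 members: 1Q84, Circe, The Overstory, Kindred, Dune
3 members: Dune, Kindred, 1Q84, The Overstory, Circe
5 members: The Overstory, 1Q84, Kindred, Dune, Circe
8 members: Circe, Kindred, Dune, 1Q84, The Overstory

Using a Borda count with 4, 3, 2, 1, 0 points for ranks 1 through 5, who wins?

The Overstory: 4·3 + 6·0 + 3·2 + 3·1 + 5·4 + 8·0 = 41
Dune: 4·2 + 6·4 + 3·0 + 3·4 + 5·1 + 8·2 = 65
1Q84: 4·4 + 6·1 + 3·4 + 3·2 + 5·3 + 8·1 = 63
Kindred: 4·1 + 6·3 + 3·1 + 3·3 + 5·2 + 8·3 = 68
Circe: 4·0 + 6·2 + 3·3 + 3·0 + 5·0 + 8·4 = 53
Kindred has the highest Borda score (68).

Kindred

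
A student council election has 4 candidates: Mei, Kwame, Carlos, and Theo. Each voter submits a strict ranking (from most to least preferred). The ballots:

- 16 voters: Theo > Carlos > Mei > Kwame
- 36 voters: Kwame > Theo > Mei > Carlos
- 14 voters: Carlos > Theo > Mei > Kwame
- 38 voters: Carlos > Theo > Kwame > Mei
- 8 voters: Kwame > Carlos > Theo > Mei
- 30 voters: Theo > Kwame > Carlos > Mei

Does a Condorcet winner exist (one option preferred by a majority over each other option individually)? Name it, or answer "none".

Theo vs Mei: 142–0 for Theo.
Theo vs Kwame: 98–44 for Theo.
Theo vs Carlos: 82–60 for Theo.
Theo beats every other option head-to-head.

Theo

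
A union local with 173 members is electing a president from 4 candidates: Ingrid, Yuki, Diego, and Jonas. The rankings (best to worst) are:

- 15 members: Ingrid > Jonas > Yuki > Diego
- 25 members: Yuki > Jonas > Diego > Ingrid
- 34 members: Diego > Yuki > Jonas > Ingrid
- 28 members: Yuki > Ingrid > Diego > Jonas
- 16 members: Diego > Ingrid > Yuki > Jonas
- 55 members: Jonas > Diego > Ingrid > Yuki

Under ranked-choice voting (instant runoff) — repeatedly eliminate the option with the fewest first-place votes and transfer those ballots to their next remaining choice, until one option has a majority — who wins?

Yuki

Round 1: Ingrid 15, Yuki 53, Diego 50, Jonas 55. Eliminate Ingrid.
Round 2: Yuki 53, Diego 50, Jonas 70. Eliminate Diego.
Round 3: Yuki 103, Jonas 70. Yuki has a majority.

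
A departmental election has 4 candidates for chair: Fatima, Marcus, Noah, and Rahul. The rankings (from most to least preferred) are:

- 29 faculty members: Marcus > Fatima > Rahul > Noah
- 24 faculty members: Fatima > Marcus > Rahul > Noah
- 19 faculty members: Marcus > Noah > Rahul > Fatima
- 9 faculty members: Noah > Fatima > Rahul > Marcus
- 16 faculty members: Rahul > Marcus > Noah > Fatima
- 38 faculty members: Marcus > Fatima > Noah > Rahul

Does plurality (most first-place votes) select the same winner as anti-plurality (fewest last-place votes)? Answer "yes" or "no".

yes

Plurality — first-place votes: Fatima 24, Marcus 86, Noah 9, Rahul 16. Winner: Marcus.
Anti-plurality — last-place votes: Fatima 35, Marcus 9, Noah 53, Rahul 38. Winner: Marcus.
The two methods agree.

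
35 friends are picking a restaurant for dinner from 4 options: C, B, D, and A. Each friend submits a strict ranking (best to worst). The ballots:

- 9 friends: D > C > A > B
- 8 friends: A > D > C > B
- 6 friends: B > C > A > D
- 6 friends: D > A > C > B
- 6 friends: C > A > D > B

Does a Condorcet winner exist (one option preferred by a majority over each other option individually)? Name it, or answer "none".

none

Checking pairwise contests:
D beats C 23–12.
C beats B 29–6.
A beats D 20–15.
C beats A 21–14.
Every option loses at least one head-to-head, so there is no Condorcet winner.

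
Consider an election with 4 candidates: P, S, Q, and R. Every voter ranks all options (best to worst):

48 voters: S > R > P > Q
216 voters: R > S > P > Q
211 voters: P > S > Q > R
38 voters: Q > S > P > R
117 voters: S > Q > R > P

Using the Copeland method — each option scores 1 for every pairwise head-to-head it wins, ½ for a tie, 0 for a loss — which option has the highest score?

P: beats Q; loses to S and R → score 1.
S: beats P, Q, and R → score 3.
Q: beats R; loses to P and S → score 1.
R: beats P; loses to S and Q → score 1.
S has the best pairwise record.

S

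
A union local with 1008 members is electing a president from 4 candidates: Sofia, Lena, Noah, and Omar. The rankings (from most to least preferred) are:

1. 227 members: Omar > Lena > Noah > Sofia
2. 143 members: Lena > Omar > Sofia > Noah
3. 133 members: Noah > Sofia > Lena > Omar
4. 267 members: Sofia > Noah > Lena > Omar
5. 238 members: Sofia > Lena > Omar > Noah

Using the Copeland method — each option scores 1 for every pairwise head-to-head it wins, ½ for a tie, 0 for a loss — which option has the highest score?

Sofia

Sofia: beats Lena, Noah, and Omar → score 3.
Lena: beats Noah and Omar; loses to Sofia → score 2.
Noah: loses to Sofia, Lena, and Omar → score 0.
Omar: beats Noah; loses to Sofia and Lena → score 1.
Sofia has the best pairwise record.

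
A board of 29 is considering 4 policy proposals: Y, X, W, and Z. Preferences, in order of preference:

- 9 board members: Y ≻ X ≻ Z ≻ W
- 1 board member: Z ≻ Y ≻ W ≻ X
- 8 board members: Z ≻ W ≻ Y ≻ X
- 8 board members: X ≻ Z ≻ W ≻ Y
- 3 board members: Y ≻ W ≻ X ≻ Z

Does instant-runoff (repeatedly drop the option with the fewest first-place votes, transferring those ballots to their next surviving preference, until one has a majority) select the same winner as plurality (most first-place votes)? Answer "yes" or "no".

no

Instant-runoff — R1 Y 12, X 8, W 0, Z 9 (W out); R2 Y 12, X 8, Z 9 (X out); R3 Y 12, Z 17 (Z winner). Winner: Z.
Plurality — first-place votes: Y 12, X 8, W 0, Z 9. Winner: Y.
The two methods disagree.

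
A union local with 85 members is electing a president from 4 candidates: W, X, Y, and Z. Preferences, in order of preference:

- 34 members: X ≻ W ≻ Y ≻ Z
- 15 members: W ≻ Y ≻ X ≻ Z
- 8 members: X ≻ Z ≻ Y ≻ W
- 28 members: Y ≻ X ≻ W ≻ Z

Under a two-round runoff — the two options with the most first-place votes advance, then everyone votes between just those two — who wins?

Round 1 first-place votes: W 15, X 42, Y 28, Z 0.
X and Y advance.
Runoff: X is preferred to Y by 42 voters; Y by 43.
Y wins the runoff.

Y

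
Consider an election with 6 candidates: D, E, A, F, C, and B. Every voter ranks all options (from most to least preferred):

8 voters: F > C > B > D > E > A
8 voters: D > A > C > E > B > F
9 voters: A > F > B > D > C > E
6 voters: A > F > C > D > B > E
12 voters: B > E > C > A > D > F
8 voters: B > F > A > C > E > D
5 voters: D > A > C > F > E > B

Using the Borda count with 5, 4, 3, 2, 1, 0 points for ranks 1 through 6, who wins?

D: 8·2 + 8·5 + 9·2 + 6·2 + 12·1 + 8·0 + 5·5 = 123
E: 8·1 + 8·2 + 9·0 + 6·0 + 12·4 + 8·1 + 5·1 = 85
A: 8·0 + 8·4 + 9·5 + 6·5 + 12·2 + 8·3 + 5·4 = 175
F: 8·5 + 8·0 + 9·4 + 6·4 + 12·0 + 8·4 + 5·2 = 142
C: 8·4 + 8·3 + 9·1 + 6·3 + 12·3 + 8·2 + 5·3 = 150
B: 8·3 + 8·1 + 9·3 + 6·1 + 12·5 + 8·5 + 5·0 = 165
A has the highest Borda score (175).

A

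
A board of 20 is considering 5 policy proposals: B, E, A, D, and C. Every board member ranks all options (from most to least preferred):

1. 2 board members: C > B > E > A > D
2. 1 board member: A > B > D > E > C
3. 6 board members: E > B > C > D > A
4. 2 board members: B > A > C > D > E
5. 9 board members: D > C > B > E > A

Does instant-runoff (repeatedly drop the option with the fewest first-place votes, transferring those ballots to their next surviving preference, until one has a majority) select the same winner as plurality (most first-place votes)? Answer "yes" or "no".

Instant-runoff — R1 B 2, E 6, A 1, D 9, C 2 (A out); R2 B 3, E 6, D 9, C 2 (C out); R3 B 5, E 6, D 9 (B out); R4 E 8, D 12 (D winner). Winner: D.
Plurality — first-place votes: B 2, E 6, A 1, D 9, C 2. Winner: D.
The two methods agree.

yes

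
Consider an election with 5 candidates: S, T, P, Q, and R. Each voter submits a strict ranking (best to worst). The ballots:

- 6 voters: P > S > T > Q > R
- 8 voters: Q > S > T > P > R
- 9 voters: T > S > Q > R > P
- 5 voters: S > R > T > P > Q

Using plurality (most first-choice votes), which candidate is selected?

First-place votes: S 5, T 9, P 6, Q 8, R 0.
T has the most first-place votes.

T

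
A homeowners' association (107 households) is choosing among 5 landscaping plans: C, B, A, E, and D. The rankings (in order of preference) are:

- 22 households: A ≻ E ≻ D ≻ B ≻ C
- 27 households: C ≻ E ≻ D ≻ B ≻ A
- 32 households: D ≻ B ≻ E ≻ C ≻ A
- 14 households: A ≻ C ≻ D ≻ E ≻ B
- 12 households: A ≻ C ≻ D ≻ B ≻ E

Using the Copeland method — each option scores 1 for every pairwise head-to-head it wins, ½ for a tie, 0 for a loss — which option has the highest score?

C: beats A; loses to B, E, and D → score 1.
B: beats C and A; loses to E and D → score 2.
A: loses to C, B, E, and D → score 0.
E: beats C, B, and A; loses to D → score 3.
D: beats C, B, A, and E → score 4.
D has the best pairwise record.

D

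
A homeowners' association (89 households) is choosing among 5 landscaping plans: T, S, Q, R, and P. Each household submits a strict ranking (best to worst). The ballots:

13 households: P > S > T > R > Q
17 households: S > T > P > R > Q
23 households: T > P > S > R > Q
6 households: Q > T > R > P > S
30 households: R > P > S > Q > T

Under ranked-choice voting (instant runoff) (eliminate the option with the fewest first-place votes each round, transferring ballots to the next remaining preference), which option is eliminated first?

Q

Round 1: T 23, S 17, Q 6, R 30, P 13. Eliminate Q.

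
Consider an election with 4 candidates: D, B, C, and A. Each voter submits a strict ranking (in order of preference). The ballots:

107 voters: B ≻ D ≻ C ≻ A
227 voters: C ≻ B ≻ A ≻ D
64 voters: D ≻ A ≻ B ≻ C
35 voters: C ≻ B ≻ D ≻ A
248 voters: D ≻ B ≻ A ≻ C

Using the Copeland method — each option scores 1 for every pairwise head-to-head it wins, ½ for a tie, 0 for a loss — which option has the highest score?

B

D: beats C and A; loses to B → score 2.
B: beats D, C, and A → score 3.
C: beats A; loses to D and B → score 1.
A: loses to D, B, and C → score 0.
B has the best pairwise record.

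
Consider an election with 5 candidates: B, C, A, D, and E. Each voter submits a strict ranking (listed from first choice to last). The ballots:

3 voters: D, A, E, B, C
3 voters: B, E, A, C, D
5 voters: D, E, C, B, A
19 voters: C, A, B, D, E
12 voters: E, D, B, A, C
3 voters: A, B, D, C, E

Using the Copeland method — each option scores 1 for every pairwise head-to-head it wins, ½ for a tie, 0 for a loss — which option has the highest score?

B: beats D and E; loses to C and A → score 2.
C: beats B and A; loses to D and E → score 2.
A: beats B, D, and E; loses to C → score 3.
D: beats C and E; loses to B and A → score 2.
E: beats C; loses to B, A, and D → score 1.
A has the best pairwise record.

A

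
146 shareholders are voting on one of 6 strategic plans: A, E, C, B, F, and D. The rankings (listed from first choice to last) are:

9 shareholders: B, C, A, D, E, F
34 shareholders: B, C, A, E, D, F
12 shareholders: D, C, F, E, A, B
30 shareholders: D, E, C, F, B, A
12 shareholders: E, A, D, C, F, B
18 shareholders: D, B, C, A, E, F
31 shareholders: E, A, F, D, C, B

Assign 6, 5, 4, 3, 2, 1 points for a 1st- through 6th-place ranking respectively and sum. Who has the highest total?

A: 9·4 + 34·4 + 12·2 + 30·1 + 12·5 + 18·3 + 31·5 = 495
E: 9·2 + 34·3 + 12·3 + 30·5 + 12·6 + 18·2 + 31·6 = 600
C: 9·5 + 34·5 + 12·5 + 30·4 + 12·3 + 18·4 + 31·2 = 565
B: 9·6 + 34·6 + 12·1 + 30·2 + 12·1 + 18·5 + 31·1 = 463
F: 9·1 + 34·1 + 12·4 + 30·3 + 12·2 + 18·1 + 31·4 = 347
D: 9·3 + 34·2 + 12·6 + 30·6 + 12·4 + 18·6 + 31·3 = 596
E has the highest Borda score (600).

E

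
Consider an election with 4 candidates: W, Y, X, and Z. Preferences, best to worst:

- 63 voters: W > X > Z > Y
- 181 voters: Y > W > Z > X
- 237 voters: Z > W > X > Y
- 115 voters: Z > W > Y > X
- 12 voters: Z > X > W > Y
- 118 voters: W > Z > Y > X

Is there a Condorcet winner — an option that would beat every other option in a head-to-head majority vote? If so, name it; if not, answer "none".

Z vs W: 364–362 for Z.
Z vs Y: 545–181 for Z.
Z vs X: 663–63 for Z.
Z beats every other option head-to-head.

Z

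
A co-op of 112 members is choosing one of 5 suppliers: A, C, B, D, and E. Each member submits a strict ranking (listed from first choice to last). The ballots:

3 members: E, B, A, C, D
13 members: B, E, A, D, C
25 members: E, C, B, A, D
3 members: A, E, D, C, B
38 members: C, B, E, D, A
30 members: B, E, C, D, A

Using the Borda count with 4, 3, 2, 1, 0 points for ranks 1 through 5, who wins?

A: 3·2 + 13·2 + 25·1 + 3·4 + 38·0 + 30·0 = 69
C: 3·1 + 13·0 + 25·3 + 3·1 + 38·4 + 30·2 = 293
B: 3·3 + 13·4 + 25·2 + 3·0 + 38·3 + 30·4 = 345
D: 3·0 + 13·1 + 25·0 + 3·2 + 38·1 + 30·1 = 87
E: 3·4 + 13·3 + 25·4 + 3·3 + 38·2 + 30·3 = 326
B has the highest Borda score (345).

B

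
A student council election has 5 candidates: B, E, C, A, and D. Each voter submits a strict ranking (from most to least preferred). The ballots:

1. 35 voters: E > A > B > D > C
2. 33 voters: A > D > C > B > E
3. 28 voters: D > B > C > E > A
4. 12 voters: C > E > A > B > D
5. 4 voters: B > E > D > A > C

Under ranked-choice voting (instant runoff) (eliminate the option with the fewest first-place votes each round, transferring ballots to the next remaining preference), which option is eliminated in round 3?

D

Round 1: B 4, E 35, C 12, A 33, D 28. Eliminate B.
Round 2: E 39, C 12, A 33, D 28. Eliminate C.
Round 3: E 51, A 33, D 28. Eliminate D.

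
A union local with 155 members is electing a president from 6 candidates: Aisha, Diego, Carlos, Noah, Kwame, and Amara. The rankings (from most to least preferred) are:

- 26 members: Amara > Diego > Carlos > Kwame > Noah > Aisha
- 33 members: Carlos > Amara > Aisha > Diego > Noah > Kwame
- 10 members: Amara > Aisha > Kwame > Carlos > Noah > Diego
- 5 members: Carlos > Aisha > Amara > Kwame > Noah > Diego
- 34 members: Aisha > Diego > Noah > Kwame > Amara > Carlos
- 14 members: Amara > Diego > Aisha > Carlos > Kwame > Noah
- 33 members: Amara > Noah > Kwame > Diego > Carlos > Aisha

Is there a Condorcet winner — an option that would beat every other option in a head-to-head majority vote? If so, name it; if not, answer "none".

Amara vs Aisha: 116–39 for Amara.
Amara vs Diego: 121–34 for Amara.
Amara vs Carlos: 117–38 for Amara.
Amara vs Noah: 121–34 for Amara.
Amara vs Kwame: 121–34 for Amara.
Amara beats every other option head-to-head.

Amara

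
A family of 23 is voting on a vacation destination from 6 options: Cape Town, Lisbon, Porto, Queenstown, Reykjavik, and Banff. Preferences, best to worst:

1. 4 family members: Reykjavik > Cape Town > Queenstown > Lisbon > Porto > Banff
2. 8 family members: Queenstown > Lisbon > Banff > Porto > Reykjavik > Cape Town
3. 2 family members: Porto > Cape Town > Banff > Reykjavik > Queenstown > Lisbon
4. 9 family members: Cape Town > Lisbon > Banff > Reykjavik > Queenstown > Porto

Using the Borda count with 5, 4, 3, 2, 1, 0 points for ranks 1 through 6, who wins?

Lisbon

Cape Town: 4·4 + 8·0 + 2·4 + 9·5 = 69
Lisbon: 4·2 + 8·4 + 2·0 + 9·4 = 76
Porto: 4·1 + 8·2 + 2·5 + 9·0 = 30
Queenstown: 4·3 + 8·5 + 2·1 + 9·1 = 63
Reykjavik: 4·5 + 8·1 + 2·2 + 9·2 = 50
Banff: 4·0 + 8·3 + 2·3 + 9·3 = 57
Lisbon has the highest Borda score (76).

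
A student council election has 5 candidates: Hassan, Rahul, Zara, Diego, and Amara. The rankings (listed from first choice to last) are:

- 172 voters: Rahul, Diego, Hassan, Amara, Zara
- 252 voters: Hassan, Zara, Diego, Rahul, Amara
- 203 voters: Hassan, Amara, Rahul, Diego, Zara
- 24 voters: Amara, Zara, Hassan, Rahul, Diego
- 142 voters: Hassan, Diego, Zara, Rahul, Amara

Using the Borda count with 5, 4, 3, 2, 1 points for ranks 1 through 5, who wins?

Hassan: 172·3 + 252·5 + 203·5 + 24·3 + 142·5 = 3573
Rahul: 172·5 + 252·2 + 203·3 + 24·2 + 142·2 = 2305
Zara: 172·1 + 252·4 + 203·1 + 24·4 + 142·3 = 1905
Diego: 172·4 + 252·3 + 203·2 + 24·1 + 142·4 = 2442
Amara: 172·2 + 252·1 + 203·4 + 24·5 + 142·1 = 1670
Hassan has the highest Borda score (3573).

Hassan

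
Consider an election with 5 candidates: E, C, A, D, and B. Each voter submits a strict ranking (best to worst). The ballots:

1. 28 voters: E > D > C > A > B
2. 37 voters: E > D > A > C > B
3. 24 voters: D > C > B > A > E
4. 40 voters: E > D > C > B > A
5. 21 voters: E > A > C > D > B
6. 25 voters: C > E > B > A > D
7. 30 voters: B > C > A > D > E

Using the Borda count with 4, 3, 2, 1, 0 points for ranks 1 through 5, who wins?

E

E: 28·4 + 37·4 + 24·0 + 40·4 + 21·4 + 25·3 + 30·0 = 579
C: 28·2 + 37·1 + 24·3 + 40·2 + 21·2 + 25·4 + 30·3 = 477
A: 28·1 + 37·2 + 24·1 + 40·0 + 21·3 + 25·1 + 30·2 = 274
D: 28·3 + 37·3 + 24·4 + 40·3 + 21·1 + 25·0 + 30·1 = 462
B: 28·0 + 37·0 + 24·2 + 40·1 + 21·0 + 25·2 + 30·4 = 258
E has the highest Borda score (579).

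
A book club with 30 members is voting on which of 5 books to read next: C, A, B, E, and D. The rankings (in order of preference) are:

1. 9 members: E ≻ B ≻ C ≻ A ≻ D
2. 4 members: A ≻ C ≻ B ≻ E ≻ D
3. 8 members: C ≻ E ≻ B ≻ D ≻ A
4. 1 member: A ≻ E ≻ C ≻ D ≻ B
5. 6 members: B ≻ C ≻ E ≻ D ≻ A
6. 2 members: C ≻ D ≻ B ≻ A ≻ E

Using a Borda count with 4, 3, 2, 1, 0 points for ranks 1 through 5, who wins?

C: 9·2 + 4·3 + 8·4 + 1·2 + 6·3 + 2·4 = 90
A: 9·1 + 4·4 + 8·0 + 1·4 + 6·0 + 2·1 = 31
B: 9·3 + 4·2 + 8·2 + 1·0 + 6·4 + 2·2 = 79
E: 9·4 + 4·1 + 8·3 + 1·3 + 6·2 + 2·0 = 79
D: 9·0 + 4·0 + 8·1 + 1·1 + 6·1 + 2·3 = 21
C has the highest Borda score (90).

C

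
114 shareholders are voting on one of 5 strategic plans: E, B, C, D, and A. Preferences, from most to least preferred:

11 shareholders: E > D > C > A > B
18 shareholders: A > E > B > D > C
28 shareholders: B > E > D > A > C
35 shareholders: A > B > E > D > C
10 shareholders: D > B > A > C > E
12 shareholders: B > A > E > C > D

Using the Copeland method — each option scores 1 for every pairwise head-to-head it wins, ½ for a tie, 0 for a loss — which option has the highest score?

A

E: beats C and D; loses to B and A → score 2.
B: beats E, C, and D; loses to A → score 3.
C: loses to E, B, D, and A → score 0.
D: beats C; loses to E, B, and A → score 1.
A: beats E, B, C, and D → score 4.
A has the best pairwise record.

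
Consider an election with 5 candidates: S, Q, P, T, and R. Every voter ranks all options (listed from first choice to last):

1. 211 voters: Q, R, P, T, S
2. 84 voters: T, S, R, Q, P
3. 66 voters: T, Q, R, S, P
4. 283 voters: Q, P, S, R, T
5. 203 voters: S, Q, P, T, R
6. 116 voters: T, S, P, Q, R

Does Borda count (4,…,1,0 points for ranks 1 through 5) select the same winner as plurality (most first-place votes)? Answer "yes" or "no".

yes

Borda — scores: S 2044, Q 2983, P 1909, T 1478, R 1216. Winner: Q.
Plurality — first-place votes: S 203, Q 494, P 0, T 266, R 0. Winner: Q.
The two methods agree.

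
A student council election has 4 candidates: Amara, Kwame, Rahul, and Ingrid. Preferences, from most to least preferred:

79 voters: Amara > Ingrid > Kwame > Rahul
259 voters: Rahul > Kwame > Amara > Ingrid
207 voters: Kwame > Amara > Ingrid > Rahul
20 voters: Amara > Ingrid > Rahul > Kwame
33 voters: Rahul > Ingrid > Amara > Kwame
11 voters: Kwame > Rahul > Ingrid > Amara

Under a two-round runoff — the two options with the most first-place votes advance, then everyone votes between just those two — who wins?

Round 1 first-place votes: Amara 99, Kwame 218, Rahul 292, Ingrid 0.
Rahul and Kwame advance.
Runoff: Rahul is preferred to Kwame by 312 voters; Kwame by 297.
Rahul wins the runoff.

Rahul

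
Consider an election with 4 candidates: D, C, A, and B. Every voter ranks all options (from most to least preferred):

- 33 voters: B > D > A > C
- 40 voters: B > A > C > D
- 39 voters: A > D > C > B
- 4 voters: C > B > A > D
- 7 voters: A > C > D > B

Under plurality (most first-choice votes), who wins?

B

First-place votes: D 0, C 4, A 46, B 73.
B has the most first-place votes.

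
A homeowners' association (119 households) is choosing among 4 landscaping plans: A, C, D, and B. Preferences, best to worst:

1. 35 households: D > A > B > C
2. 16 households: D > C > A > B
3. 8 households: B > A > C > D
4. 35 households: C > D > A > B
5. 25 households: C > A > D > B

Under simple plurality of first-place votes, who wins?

C

First-place votes: A 0, C 60, D 51, B 8.
C has the most first-place votes.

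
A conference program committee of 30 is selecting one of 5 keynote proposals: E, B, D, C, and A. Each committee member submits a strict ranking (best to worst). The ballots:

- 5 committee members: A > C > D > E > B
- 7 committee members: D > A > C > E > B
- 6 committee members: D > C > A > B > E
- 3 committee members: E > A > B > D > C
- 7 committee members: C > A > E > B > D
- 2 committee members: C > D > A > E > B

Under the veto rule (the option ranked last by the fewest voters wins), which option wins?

Last-place votes: E 6, B 14, D 7, C 3, A 0.
A is ranked last by the fewest voters, so A wins.

A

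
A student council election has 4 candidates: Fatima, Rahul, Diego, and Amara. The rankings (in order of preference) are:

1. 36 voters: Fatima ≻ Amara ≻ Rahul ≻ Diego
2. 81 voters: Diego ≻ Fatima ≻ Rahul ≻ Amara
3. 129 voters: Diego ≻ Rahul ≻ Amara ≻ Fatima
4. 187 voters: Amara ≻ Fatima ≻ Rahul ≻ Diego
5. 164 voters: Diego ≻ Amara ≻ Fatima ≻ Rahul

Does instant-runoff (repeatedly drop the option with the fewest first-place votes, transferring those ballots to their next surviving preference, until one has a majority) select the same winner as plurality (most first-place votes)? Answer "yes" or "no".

Instant-runoff — R1 Fatima 36, Rahul 0, Diego 374, Amara 187 (Diego winner). Winner: Diego.
Plurality — first-place votes: Fatima 36, Rahul 0, Diego 374, Amara 187. Winner: Diego.
The two methods agree.

yes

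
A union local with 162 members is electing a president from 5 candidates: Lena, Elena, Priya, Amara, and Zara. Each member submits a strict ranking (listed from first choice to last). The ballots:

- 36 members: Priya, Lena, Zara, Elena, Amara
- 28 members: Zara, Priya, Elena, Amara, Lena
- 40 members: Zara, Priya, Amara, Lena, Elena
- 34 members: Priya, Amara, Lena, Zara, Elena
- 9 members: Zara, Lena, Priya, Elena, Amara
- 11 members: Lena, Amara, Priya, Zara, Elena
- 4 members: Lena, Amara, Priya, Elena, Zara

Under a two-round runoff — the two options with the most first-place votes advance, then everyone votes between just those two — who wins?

Round 1 first-place votes: Lena 15, Elena 0, Priya 70, Amara 0, Zara 77.
Zara and Priya advance.
Runoff: Zara is preferred to Priya by 77 voters; Priya by 85.
Priya wins the runoff.

Priya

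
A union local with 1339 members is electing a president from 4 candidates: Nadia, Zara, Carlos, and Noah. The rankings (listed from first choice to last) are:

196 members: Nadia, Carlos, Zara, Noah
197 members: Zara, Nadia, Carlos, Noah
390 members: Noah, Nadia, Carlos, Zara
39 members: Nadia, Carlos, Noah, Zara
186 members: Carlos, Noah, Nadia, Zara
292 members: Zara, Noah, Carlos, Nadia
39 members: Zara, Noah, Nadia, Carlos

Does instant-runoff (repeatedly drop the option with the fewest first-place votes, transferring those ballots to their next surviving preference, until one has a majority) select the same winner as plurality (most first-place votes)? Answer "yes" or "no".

yes

Instant-runoff — R1 Nadia 235, Zara 528, Carlos 186, Noah 390 (Carlos out); R2 Nadia 235, Zara 528, Noah 576 (Nadia out); R3 Zara 724, Noah 615 (Zara winner). Winner: Zara.
Plurality — first-place votes: Nadia 235, Zara 528, Carlos 186, Noah 390. Winner: Zara.
The two methods agree.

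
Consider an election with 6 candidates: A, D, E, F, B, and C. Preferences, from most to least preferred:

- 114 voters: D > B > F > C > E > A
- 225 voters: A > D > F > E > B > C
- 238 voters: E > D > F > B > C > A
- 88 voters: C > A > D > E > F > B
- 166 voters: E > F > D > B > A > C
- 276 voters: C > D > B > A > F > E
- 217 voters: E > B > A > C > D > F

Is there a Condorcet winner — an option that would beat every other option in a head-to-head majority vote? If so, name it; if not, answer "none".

D

D vs A: 794–530 for D.
D vs E: 703–621 for D.
D vs F: 1158–166 for D.
D vs B: 1107–217 for D.
D vs C: 743–581 for D.
D beats every other option head-to-head.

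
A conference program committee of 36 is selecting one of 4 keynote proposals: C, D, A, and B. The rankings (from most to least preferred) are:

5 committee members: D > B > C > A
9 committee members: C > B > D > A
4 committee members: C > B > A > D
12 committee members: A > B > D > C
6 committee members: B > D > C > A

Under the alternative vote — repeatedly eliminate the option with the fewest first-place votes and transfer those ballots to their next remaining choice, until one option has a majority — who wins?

C

Round 1: C 13, D 5, A 12, B 6. Eliminate D.
Round 2: C 13, A 12, B 11. Eliminate B.
Round 3: C 24, A 12. C has a majority.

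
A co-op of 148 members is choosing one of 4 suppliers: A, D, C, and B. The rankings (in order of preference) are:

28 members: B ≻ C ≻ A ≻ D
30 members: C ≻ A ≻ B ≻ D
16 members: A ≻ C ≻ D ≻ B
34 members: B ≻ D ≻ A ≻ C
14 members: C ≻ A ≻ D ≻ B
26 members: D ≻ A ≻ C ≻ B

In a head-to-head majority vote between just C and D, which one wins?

C

Voters preferring C to D: 88; preferring D to C: 60.
C wins the head-to-head.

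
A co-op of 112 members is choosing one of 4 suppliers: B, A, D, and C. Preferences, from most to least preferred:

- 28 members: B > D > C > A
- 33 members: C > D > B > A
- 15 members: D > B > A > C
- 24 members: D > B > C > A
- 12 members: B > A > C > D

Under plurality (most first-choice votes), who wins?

First-place votes: B 40, A 0, D 39, C 33.
B has the most first-place votes.

B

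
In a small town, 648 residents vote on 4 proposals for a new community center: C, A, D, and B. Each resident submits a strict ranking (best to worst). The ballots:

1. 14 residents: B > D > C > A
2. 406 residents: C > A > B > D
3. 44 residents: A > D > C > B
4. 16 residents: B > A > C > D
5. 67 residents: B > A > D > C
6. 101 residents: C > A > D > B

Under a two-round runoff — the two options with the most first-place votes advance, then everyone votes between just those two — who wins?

Round 1 first-place votes: C 507, A 44, D 0, B 97.
C and B advance.
Runoff: C is preferred to B by 551 voters; B by 97.
C wins the runoff.

C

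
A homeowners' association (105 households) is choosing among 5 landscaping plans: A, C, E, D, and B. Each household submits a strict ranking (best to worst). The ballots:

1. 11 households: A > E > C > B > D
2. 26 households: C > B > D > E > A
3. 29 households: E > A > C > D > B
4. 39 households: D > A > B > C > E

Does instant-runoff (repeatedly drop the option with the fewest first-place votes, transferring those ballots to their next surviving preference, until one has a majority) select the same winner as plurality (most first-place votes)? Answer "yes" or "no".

yes

Instant-runoff — R1 A 11, C 26, E 29, D 39, B 0 (B out); R2 A 11, C 26, E 29, D 39 (A out); R3 C 26, E 40, D 39 (C out); R4 E 40, D 65 (D winner). Winner: D.
Plurality — first-place votes: A 11, C 26, E 29, D 39, B 0. Winner: D.
The two methods agree.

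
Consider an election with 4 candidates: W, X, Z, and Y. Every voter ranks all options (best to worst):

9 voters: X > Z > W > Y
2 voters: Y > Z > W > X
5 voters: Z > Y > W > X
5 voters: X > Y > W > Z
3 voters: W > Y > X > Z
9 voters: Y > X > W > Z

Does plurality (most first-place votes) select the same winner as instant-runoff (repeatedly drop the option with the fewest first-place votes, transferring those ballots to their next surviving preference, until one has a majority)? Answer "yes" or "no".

no

Plurality — first-place votes: W 3, X 14, Z 5, Y 11. Winner: X.
Instant-runoff — R1 W 3, X 14, Z 5, Y 11 (W out); R2 X 14, Z 5, Y 14 (Z out); R3 X 14, Y 19 (Y winner). Winner: Y.
The two methods disagree.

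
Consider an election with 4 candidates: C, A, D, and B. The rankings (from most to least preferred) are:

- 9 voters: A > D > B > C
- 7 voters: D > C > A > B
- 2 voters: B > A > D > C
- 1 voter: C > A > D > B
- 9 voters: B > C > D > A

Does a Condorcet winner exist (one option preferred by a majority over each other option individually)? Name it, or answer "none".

D vs C: 18–10 for D.
D vs A: 16–12 for D.
D vs B: 17–11 for D.
D beats every other option head-to-head.

D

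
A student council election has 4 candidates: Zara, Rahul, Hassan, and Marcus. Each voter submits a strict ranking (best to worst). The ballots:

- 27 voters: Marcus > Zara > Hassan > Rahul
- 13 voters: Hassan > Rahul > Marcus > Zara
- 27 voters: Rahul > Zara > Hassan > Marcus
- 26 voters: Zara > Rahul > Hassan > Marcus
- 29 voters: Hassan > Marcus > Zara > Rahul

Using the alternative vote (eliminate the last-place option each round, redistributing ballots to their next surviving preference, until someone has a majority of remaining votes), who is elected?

Hassan

Round 1: Zara 26, Rahul 27, Hassan 42, Marcus 27. Eliminate Zara.
Round 2: Rahul 53, Hassan 42, Marcus 27. Eliminate Marcus.
Round 3: Rahul 53, Hassan 69. Hassan has a majority.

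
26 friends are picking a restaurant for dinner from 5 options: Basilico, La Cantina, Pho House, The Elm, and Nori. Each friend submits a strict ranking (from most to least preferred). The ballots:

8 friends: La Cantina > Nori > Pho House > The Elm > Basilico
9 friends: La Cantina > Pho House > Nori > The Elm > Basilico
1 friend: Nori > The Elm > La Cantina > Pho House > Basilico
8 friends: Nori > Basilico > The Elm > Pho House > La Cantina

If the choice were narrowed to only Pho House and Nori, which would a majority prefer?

Voters preferring Pho House to Nori: 9; preferring Nori to Pho House: 17.
Nori wins the head-to-head.

Nori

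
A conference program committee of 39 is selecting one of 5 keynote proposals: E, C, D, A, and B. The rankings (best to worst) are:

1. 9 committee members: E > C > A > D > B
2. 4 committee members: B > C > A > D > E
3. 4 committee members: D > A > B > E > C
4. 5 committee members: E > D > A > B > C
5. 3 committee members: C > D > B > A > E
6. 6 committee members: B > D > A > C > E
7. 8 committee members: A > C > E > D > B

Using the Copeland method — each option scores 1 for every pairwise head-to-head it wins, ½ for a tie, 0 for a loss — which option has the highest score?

E: beats D and B; loses to C and A → score 2.
C: beats E, D, and B; loses to A → score 3.
D: beats B; loses to E, C, and A → score 1.
A: beats E, C, D, and B → score 4.
B: loses to E, C, D, and A → score 0.
A has the best pairwise record.

A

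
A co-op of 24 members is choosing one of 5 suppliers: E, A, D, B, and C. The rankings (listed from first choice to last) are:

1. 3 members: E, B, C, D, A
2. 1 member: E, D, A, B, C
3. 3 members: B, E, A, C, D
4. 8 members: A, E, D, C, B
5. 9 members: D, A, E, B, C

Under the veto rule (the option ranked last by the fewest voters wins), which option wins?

Last-place votes: E 0, A 3, D 3, B 8, C 10.
E is ranked last by the fewest voters, so E wins.

E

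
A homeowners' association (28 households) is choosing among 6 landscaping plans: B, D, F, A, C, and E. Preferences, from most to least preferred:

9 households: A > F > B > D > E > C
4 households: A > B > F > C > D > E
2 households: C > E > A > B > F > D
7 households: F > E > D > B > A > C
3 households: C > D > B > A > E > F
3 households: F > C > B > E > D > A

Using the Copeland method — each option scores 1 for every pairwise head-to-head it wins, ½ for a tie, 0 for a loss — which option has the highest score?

A

B: beats D, C, and E; loses to F and A → score 3.
D: beats C and E; loses to B, F, and A → score 2.
F: beats B, D, C, and E; loses to A → score 4.
A: beats B, D, F, C, and E → score 5.
C: loses to B, D, F, A, and E → score 0.
E: beats C; loses to B, D, F, and A → score 1.
A has the best pairwise record.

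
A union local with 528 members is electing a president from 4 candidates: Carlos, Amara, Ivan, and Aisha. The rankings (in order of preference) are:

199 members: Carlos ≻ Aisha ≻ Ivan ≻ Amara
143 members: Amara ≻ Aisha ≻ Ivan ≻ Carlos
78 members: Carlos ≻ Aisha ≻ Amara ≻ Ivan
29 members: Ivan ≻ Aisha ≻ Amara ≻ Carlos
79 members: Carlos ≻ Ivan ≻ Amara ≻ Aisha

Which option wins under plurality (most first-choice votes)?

Carlos

First-place votes: Carlos 356, Amara 143, Ivan 29, Aisha 0.
Carlos has the most first-place votes.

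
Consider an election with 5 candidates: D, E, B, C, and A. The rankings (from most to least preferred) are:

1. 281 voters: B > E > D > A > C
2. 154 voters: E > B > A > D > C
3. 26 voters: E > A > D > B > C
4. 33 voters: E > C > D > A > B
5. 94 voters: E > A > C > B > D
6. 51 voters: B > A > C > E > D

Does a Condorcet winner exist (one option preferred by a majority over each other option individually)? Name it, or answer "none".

B vs D: 580–59 for B.
B vs E: 332–307 for B.
B vs C: 512–127 for B.
B vs A: 486–153 for B.
B beats every other option head-to-head.

B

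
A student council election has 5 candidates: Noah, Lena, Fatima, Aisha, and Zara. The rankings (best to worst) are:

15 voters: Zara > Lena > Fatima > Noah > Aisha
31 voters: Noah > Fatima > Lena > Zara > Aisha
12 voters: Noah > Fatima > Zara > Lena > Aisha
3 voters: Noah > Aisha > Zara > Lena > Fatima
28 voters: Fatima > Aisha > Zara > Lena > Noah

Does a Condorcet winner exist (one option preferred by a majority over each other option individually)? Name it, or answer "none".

Noah vs Lena: 46–43 for Noah.
Noah vs Fatima: 46–43 for Noah.
Noah vs Aisha: 61–28 for Noah.
Noah vs Zara: 46–43 for Noah.
Noah beats every other option head-to-head.

Noah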